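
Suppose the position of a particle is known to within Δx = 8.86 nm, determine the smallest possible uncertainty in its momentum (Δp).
5.951 × 10^-27 kg·m/s

Using the Heisenberg uncertainty principle:
ΔxΔp ≥ ℏ/2

The minimum uncertainty in momentum is:
Δp_min = ℏ/(2Δx)
Δp_min = (1.055e-34 J·s) / (2 × 8.860e-09 m)
Δp_min = 5.951e-27 kg·m/s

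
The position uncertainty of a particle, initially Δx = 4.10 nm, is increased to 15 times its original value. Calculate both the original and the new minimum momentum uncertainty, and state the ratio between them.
Original Δp_min = 1.286 × 10^-26 kg·m/s; new Δp'_min = 8.574 × 10^-28 kg·m/s; ratio Δp'_min/Δp_min = 1/15.

From the uncertainty principle ΔxΔp ≥ ℏ/2, the minimum momentum uncertainty is Δp_min = ℏ/(2Δx).

Original (Δx = 4.10 nm = 4.100e-09 m):
Δp_min = (1.055e-34 J·s)/(2 × 4.100e-09 m) = 1.286e-26 kg·m/s

When Δx → 15Δx:
Δp'_min = ℏ/(2 × 15Δx) = (1/15) × ℏ/(2Δx) = (1/15) × Δp_min
Δp'_min = 1/15 × 1.286e-26 kg·m/s = 8.574e-28 kg·m/s

Since Δp_min ∝ 1/Δx, when Δx is increased to 15 times its original value, Δp_min decreases to 1/15 of its original value.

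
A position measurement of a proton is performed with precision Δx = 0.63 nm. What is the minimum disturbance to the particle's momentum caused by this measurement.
8.370 × 10^-26 kg·m/s

The uncertainty principle implies that measuring position disturbs momentum:
ΔxΔp ≥ ℏ/2

When we measure position with precision Δx, we necessarily introduce a momentum uncertainty:
Δp ≥ ℏ/(2Δx)
Δp_min = (1.055e-34 J·s) / (2 × 6.300e-10 m)
Δp_min = 8.370e-26 kg·m/s

The more precisely we measure position, the greater the momentum disturbance.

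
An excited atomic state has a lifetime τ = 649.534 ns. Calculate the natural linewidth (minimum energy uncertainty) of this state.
506.680 peV

Using the energy-time uncertainty principle:
ΔEΔt ≥ ℏ/2

The lifetime τ represents the time uncertainty Δt.
The natural linewidth (minimum energy uncertainty) is:

ΔE = ℏ/(2τ)
ΔE = (1.055e-34 J·s) / (2 × 6.495e-07 s)
ΔE = 8.118e-29 J = 506.680 peV

This natural linewidth limits the precision of spectroscopic measurements.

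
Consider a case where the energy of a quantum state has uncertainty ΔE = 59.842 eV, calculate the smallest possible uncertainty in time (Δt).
5.500 as

Using the energy-time uncertainty principle:
ΔEΔt ≥ ℏ/2

The minimum uncertainty in time is:
Δt_min = ℏ/(2ΔE)
Δt_min = (1.055e-34 J·s) / (2 × 9.588e-18 J)
Δt_min = 5.500e-18 s = 5.500 as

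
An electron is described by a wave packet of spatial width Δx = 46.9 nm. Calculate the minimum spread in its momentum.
1.124 × 10^-27 kg·m/s

For a wave packet, the spatial width Δx and momentum spread Δp are related by the uncertainty principle:
ΔxΔp ≥ ℏ/2

The minimum momentum spread is:
Δp_min = ℏ/(2Δx)
Δp_min = (1.055e-34 J·s) / (2 × 4.690e-08 m)
Δp_min = 1.124e-27 kg·m/s

A wave packet cannot have both a well-defined position and well-defined momentum.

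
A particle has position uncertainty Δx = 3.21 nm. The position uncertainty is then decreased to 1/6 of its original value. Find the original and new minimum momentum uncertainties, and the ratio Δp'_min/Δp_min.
Original Δp_min = 1.643 × 10^-26 kg·m/s; new Δp'_min = 9.856 × 10^-26 kg·m/s; ratio Δp'_min/Δp_min = 6.

From the uncertainty principle ΔxΔp ≥ ℏ/2, the minimum momentum uncertainty is Δp_min = ℏ/(2Δx).

Original (Δx = 3.21 nm = 3.210e-09 m):
Δp_min = (1.055e-34 J·s)/(2 × 3.210e-09 m) = 1.643e-26 kg·m/s

When Δx → (1/6)Δx:
Δp'_min = ℏ/(2 × (1/6)Δx) = 6 × ℏ/(2Δx) = 6 × Δp_min
Δp'_min = 6 × 1.643e-26 kg·m/s = 9.856e-26 kg·m/s

Since Δp_min ∝ 1/Δx, when Δx is decreased to 1/6 of its original value, Δp_min increases to 6 times its original value.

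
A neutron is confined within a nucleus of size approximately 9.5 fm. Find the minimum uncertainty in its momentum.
5.550 × 10^-21 kg·m/s

Using the Heisenberg uncertainty principle:
ΔxΔp ≥ ℏ/2

With Δx ≈ L = 9.500e-15 m (the confinement size):
Δp_min = ℏ/(2Δx)
Δp_min = (1.055e-34 J·s) / (2 × 9.500e-15 m)
Δp_min = 5.550e-21 kg·m/s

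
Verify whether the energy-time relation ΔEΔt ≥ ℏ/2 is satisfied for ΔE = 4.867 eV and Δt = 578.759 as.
Yes, it satisfies the uncertainty relation.

Calculate the product ΔEΔt:
ΔE = 4.867 eV = 7.798e-19 J
ΔEΔt = (7.798e-19 J) × (5.788e-16 s)
ΔEΔt = 4.513e-34 J·s

Compare to the minimum allowed value ℏ/2:
ℏ/2 = 5.273e-35 J·s

Since ΔEΔt = 4.513e-34 J·s ≥ 5.273e-35 J·s = ℏ/2,
this satisfies the uncertainty relation.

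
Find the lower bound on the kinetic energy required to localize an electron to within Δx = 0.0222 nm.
19.327 eV

Localizing a particle requires giving it sufficient momentum uncertainty:

1. From uncertainty principle: Δp ≥ ℏ/(2Δx)
   Δp_min = (1.055e-34 J·s) / (2 × 2.220e-11 m)
   Δp_min = 2.375e-24 kg·m/s

2. This momentum uncertainty corresponds to kinetic energy:
   KE ≈ (Δp)²/(2m) = (2.375e-24)²/(2 × 9.109e-31 kg)
   KE = 3.096e-18 J = 19.327 eV

Tighter localization requires more energy.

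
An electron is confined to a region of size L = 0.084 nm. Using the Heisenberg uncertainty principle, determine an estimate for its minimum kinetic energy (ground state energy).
1.350 eV

Using the uncertainty principle to estimate ground state energy:

1. The position uncertainty is approximately the confinement size:
   Δx ≈ L = 8.400e-11 m

2. From ΔxΔp ≥ ℏ/2, the minimum momentum uncertainty is:
   Δp ≈ ℏ/(2L) = 6.277e-25 kg·m/s

3. The kinetic energy is approximately:
   KE ≈ (Δp)²/(2m) = (6.277e-25)²/(2 × 9.109e-31 kg)
   KE ≈ 2.163e-19 J = 1.350 eV

This is an order-of-magnitude estimate of the ground state energy.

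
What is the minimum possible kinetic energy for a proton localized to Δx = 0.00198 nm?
1.323 eV

Localizing a particle requires giving it sufficient momentum uncertainty:

1. From uncertainty principle: Δp ≥ ℏ/(2Δx)
   Δp_min = (1.055e-34 J·s) / (2 × 1.980e-12 m)
   Δp_min = 2.663e-23 kg·m/s

2. This momentum uncertainty corresponds to kinetic energy:
   KE ≈ (Δp)²/(2m) = (2.663e-23)²/(2 × 1.673e-27 kg)
   KE = 2.120e-19 J = 1.323 eV

Tighter localization requires more energy.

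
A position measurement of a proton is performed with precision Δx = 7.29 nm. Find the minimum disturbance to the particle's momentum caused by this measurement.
7.233 × 10^-27 kg·m/s

The uncertainty principle implies that measuring position disturbs momentum:
ΔxΔp ≥ ℏ/2

When we measure position with precision Δx, we necessarily introduce a momentum uncertainty:
Δp ≥ ℏ/(2Δx)
Δp_min = (1.055e-34 J·s) / (2 × 7.290e-09 m)
Δp_min = 7.233e-27 kg·m/s

The more precisely we measure position, the greater the momentum disturbance.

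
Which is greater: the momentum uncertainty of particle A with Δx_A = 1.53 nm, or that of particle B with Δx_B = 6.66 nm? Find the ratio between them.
Particle A has the larger minimum momentum uncertainty, by a factor of 4.35.

For each particle, the minimum momentum uncertainty is Δp_min = ℏ/(2Δx):

Particle A: Δp_A = ℏ/(2×1.530e-09 m) = 3.446e-26 kg·m/s
Particle B: Δp_B = ℏ/(2×6.660e-09 m) = 7.917e-27 kg·m/s

Ratio: Δp_A/Δp_B = 4.35

Since Δp_min ∝ 1/Δx, the particle with smaller position uncertainty (A) has larger momentum uncertainty.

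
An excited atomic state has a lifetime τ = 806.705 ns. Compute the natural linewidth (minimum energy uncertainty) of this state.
407.963 peV

Using the energy-time uncertainty principle:
ΔEΔt ≥ ℏ/2

The lifetime τ represents the time uncertainty Δt.
The natural linewidth (minimum energy uncertainty) is:

ΔE = ℏ/(2τ)
ΔE = (1.055e-34 J·s) / (2 × 8.067e-07 s)
ΔE = 6.536e-29 J = 407.963 peV

This natural linewidth limits the precision of spectroscopic measurements.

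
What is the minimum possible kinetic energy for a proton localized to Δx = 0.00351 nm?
421.056 meV

Localizing a particle requires giving it sufficient momentum uncertainty:

1. From uncertainty principle: Δp ≥ ℏ/(2Δx)
   Δp_min = (1.055e-34 J·s) / (2 × 3.510e-12 m)
   Δp_min = 1.502e-23 kg·m/s

2. This momentum uncertainty corresponds to kinetic energy:
   KE ≈ (Δp)²/(2m) = (1.502e-23)²/(2 × 1.673e-27 kg)
   KE = 6.746e-20 J = 421.056 meV

Tighter localization requires more energy.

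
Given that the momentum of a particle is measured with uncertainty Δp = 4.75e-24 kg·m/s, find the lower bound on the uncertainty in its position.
11.101 pm

Using the Heisenberg uncertainty principle:
ΔxΔp ≥ ℏ/2

The minimum uncertainty in position is:
Δx_min = ℏ/(2Δp)
Δx_min = (1.055e-34 J·s) / (2 × 4.750e-24 kg·m/s)
Δx_min = 1.110e-11 m = 11.101 pm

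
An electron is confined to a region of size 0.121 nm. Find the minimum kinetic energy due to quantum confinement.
650.567 meV

Using the uncertainty principle:

1. Position uncertainty: Δx ≈ 1.210e-10 m
2. Minimum momentum uncertainty: Δp = ℏ/(2Δx) = 4.358e-25 kg·m/s
3. Minimum kinetic energy:
   KE = (Δp)²/(2m) = (4.358e-25)²/(2 × 9.109e-31 kg)
   KE = 1.042e-19 J = 650.567 meV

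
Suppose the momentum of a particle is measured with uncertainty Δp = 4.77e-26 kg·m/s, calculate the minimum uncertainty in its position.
1.105 nm

Using the Heisenberg uncertainty principle:
ΔxΔp ≥ ℏ/2

The minimum uncertainty in position is:
Δx_min = ℏ/(2Δp)
Δx_min = (1.055e-34 J·s) / (2 × 4.770e-26 kg·m/s)
Δx_min = 1.105e-09 m = 1.105 nm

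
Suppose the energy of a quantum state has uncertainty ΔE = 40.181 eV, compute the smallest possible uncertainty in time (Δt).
8.191 as

Using the energy-time uncertainty principle:
ΔEΔt ≥ ℏ/2

The minimum uncertainty in time is:
Δt_min = ℏ/(2ΔE)
Δt_min = (1.055e-34 J·s) / (2 × 6.438e-18 J)
Δt_min = 8.191e-18 s = 8.191 as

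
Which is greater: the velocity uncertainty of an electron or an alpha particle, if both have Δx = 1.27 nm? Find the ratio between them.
The electron has the larger minimum velocity uncertainty, by a ratio of 7294.3.

For both particles, Δp_min = ℏ/(2Δx) = 4.152e-26 kg·m/s (same for both).

The velocity uncertainty is Δv = Δp/m:
- electron: Δv = 4.152e-26 / 9.109e-31 = 4.558e+04 m/s = 45.578 km/s
- alpha particle: Δv = 4.152e-26 / 6.645e-27 = 6.248e+00 m/s = 6.248 m/s

Ratio: 4.558e+04 / 6.248e+00 = 7294.3

The lighter particle has larger velocity uncertainty because Δv ∝ 1/m.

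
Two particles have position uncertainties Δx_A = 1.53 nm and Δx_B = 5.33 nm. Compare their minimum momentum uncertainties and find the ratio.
Particle A has the larger minimum momentum uncertainty, by a factor of 3.48.

For each particle, the minimum momentum uncertainty is Δp_min = ℏ/(2Δx):

Particle A: Δp_A = ℏ/(2×1.530e-09 m) = 3.446e-26 kg·m/s
Particle B: Δp_B = ℏ/(2×5.330e-09 m) = 9.893e-27 kg·m/s

Ratio: Δp_A/Δp_B = 3.48

Since Δp_min ∝ 1/Δx, the particle with smaller position uncertainty (A) has larger momentum uncertainty.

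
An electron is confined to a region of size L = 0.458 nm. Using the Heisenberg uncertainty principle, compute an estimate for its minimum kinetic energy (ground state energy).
45.408 meV

Using the uncertainty principle to estimate ground state energy:

1. The position uncertainty is approximately the confinement size:
   Δx ≈ L = 4.580e-10 m

2. From ΔxΔp ≥ ℏ/2, the minimum momentum uncertainty is:
   Δp ≈ ℏ/(2L) = 1.151e-25 kg·m/s

3. The kinetic energy is approximately:
   KE ≈ (Δp)²/(2m) = (1.151e-25)²/(2 × 9.109e-31 kg)
   KE ≈ 7.275e-21 J = 45.408 meV

This is an order-of-magnitude estimate of the ground state energy.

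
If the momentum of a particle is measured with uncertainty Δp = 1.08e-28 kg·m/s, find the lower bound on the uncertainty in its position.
488.228 nm

Using the Heisenberg uncertainty principle:
ΔxΔp ≥ ℏ/2

The minimum uncertainty in position is:
Δx_min = ℏ/(2Δp)
Δx_min = (1.055e-34 J·s) / (2 × 1.080e-28 kg·m/s)
Δx_min = 4.882e-07 m = 488.228 nm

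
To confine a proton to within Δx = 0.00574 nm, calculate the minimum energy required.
157.446 meV

Localizing a particle requires giving it sufficient momentum uncertainty:

1. From uncertainty principle: Δp ≥ ℏ/(2Δx)
   Δp_min = (1.055e-34 J·s) / (2 × 5.740e-12 m)
   Δp_min = 9.186e-24 kg·m/s

2. This momentum uncertainty corresponds to kinetic energy:
   KE ≈ (Δp)²/(2m) = (9.186e-24)²/(2 × 1.673e-27 kg)
   KE = 2.523e-20 J = 157.446 meV

Tighter localization requires more energy.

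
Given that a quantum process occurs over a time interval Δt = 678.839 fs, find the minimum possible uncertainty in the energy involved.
484.807 μeV

Using the energy-time uncertainty principle:
ΔEΔt ≥ ℏ/2

The minimum uncertainty in energy is:
ΔE_min = ℏ/(2Δt)
ΔE_min = (1.055e-34 J·s) / (2 × 6.788e-13 s)
ΔE_min = 7.767e-23 J = 484.807 μeV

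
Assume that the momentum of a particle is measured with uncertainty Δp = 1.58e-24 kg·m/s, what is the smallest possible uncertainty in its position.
33.373 pm

Using the Heisenberg uncertainty principle:
ΔxΔp ≥ ℏ/2

The minimum uncertainty in position is:
Δx_min = ℏ/(2Δp)
Δx_min = (1.055e-34 J·s) / (2 × 1.580e-24 kg·m/s)
Δx_min = 3.337e-11 m = 33.373 pm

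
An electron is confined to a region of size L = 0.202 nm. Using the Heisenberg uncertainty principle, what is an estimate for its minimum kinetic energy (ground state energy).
233.432 meV

Using the uncertainty principle to estimate ground state energy:

1. The position uncertainty is approximately the confinement size:
   Δx ≈ L = 2.020e-10 m

2. From ΔxΔp ≥ ℏ/2, the minimum momentum uncertainty is:
   Δp ≈ ℏ/(2L) = 2.610e-25 kg·m/s

3. The kinetic energy is approximately:
   KE ≈ (Δp)²/(2m) = (2.610e-25)²/(2 × 9.109e-31 kg)
   KE ≈ 3.740e-20 J = 233.432 meV

This is an order-of-magnitude estimate of the ground state energy.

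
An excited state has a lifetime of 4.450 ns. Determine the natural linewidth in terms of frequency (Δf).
17.883 MHz

Using the energy-time uncertainty principle and E = hf:
ΔEΔt ≥ ℏ/2
hΔf·Δt ≥ ℏ/2

The minimum frequency uncertainty is:
Δf = ℏ/(2hτ) = 1/(4πτ)
Δf = 1/(4π × 4.450e-09 s)
Δf = 1.788e+07 Hz = 17.883 MHz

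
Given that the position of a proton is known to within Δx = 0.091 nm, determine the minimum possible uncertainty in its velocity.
346.423 m/s

Using the Heisenberg uncertainty principle and Δp = mΔv:
ΔxΔp ≥ ℏ/2
Δx(mΔv) ≥ ℏ/2

The minimum uncertainty in velocity is:
Δv_min = ℏ/(2mΔx)
Δv_min = (1.055e-34 J·s) / (2 × 1.673e-27 kg × 9.100e-11 m)
Δv_min = 3.464e+02 m/s = 346.423 m/s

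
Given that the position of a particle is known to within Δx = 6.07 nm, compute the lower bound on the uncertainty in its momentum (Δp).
8.687 × 10^-27 kg·m/s

Using the Heisenberg uncertainty principle:
ΔxΔp ≥ ℏ/2

The minimum uncertainty in momentum is:
Δp_min = ℏ/(2Δx)
Δp_min = (1.055e-34 J·s) / (2 × 6.070e-09 m)
Δp_min = 8.687e-27 kg·m/s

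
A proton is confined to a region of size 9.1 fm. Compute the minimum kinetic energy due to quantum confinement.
62.643 keV

Using the uncertainty principle:

1. Position uncertainty: Δx ≈ 9.100e-15 m
2. Minimum momentum uncertainty: Δp = ℏ/(2Δx) = 5.794e-21 kg·m/s
3. Minimum kinetic energy:
   KE = (Δp)²/(2m) = (5.794e-21)²/(2 × 1.673e-27 kg)
   KE = 1.004e-14 J = 62.643 keV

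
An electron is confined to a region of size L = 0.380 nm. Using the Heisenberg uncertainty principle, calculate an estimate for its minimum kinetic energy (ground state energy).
65.962 meV

Using the uncertainty principle to estimate ground state energy:

1. The position uncertainty is approximately the confinement size:
   Δx ≈ L = 3.800e-10 m

2. From ΔxΔp ≥ ℏ/2, the minimum momentum uncertainty is:
   Δp ≈ ℏ/(2L) = 1.388e-25 kg·m/s

3. The kinetic energy is approximately:
   KE ≈ (Δp)²/(2m) = (1.388e-25)²/(2 × 9.109e-31 kg)
   KE ≈ 1.057e-20 J = 65.962 meV

This is an order-of-magnitude estimate of the ground state energy.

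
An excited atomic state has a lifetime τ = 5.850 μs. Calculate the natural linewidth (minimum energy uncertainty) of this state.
56.257 peV

Using the energy-time uncertainty principle:
ΔEΔt ≥ ℏ/2

The lifetime τ represents the time uncertainty Δt.
The natural linewidth (minimum energy uncertainty) is:

ΔE = ℏ/(2τ)
ΔE = (1.055e-34 J·s) / (2 × 5.850e-06 s)
ΔE = 9.013e-30 J = 56.257 peV

This natural linewidth limits the precision of spectroscopic measurements.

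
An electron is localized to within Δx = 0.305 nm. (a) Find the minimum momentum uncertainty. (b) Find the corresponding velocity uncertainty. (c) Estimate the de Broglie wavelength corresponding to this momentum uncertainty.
(a) Δp_min = 1.729 × 10^-25 kg·m/s
(b) Δv_min = 189.783 km/s
(c) λ_dB = 3.833 nm

Step-by-step:

(a) From the uncertainty principle:
Δp_min = ℏ/(2Δx) = (1.055e-34 J·s)/(2 × 3.050e-10 m) = 1.729e-25 kg·m/s

(b) The velocity uncertainty:
Δv = Δp/m = (1.729e-25 kg·m/s)/(9.109e-31 kg) = 1.898e+05 m/s = 189.783 km/s

(c) The de Broglie wavelength for this momentum:
λ = h/p = (6.626e-34 J·s)/(1.729e-25 kg·m/s) = 3.833e-09 m = 3.833 nm

Note: The de Broglie wavelength is comparable to the localization size, as expected from wave-particle duality.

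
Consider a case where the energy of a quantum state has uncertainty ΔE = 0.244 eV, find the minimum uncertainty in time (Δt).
1.349 fs

Using the energy-time uncertainty principle:
ΔEΔt ≥ ℏ/2

The minimum uncertainty in time is:
Δt_min = ℏ/(2ΔE)
Δt_min = (1.055e-34 J·s) / (2 × 3.909e-20 J)
Δt_min = 1.349e-15 s = 1.349 fs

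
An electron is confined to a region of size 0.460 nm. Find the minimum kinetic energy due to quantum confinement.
45.014 meV

Using the uncertainty principle:

1. Position uncertainty: Δx ≈ 4.600e-10 m
2. Minimum momentum uncertainty: Δp = ℏ/(2Δx) = 1.146e-25 kg·m/s
3. Minimum kinetic energy:
   KE = (Δp)²/(2m) = (1.146e-25)²/(2 × 9.109e-31 kg)
   KE = 7.212e-21 J = 45.014 meV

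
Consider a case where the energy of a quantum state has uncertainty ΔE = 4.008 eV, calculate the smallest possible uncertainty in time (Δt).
82.112 as

Using the energy-time uncertainty principle:
ΔEΔt ≥ ℏ/2

The minimum uncertainty in time is:
Δt_min = ℏ/(2ΔE)
Δt_min = (1.055e-34 J·s) / (2 × 6.422e-19 J)
Δt_min = 8.211e-17 s = 82.112 as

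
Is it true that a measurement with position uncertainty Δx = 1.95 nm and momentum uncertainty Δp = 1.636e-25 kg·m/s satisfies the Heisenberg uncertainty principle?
Yes, it satisfies the uncertainty principle.

Calculate the product ΔxΔp:
ΔxΔp = (1.950e-09 m) × (1.636e-25 kg·m/s)
ΔxΔp = 3.190e-34 J·s

Compare to the minimum allowed value ℏ/2:
ℏ/2 = 5.273e-35 J·s

Since ΔxΔp = 3.190e-34 J·s ≥ 5.273e-35 J·s = ℏ/2,
the measurement satisfies the uncertainty principle.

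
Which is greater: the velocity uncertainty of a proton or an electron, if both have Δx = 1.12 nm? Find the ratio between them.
The electron has the larger minimum velocity uncertainty, by a ratio of 1836.2.

For both particles, Δp_min = ℏ/(2Δx) = 4.708e-26 kg·m/s (same for both).

The velocity uncertainty is Δv = Δp/m:
- proton: Δv = 4.708e-26 / 1.673e-27 = 2.815e+01 m/s = 28.147 m/s
- electron: Δv = 4.708e-26 / 9.109e-31 = 5.168e+04 m/s = 51.682 km/s

Ratio: 5.168e+04 / 2.815e+01 = 1836.2

The lighter particle has larger velocity uncertainty because Δv ∝ 1/m.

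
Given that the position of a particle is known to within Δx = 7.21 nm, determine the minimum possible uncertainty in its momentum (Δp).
7.313 × 10^-27 kg·m/s

Using the Heisenberg uncertainty principle:
ΔxΔp ≥ ℏ/2

The minimum uncertainty in momentum is:
Δp_min = ℏ/(2Δx)
Δp_min = (1.055e-34 J·s) / (2 × 7.210e-09 m)
Δp_min = 7.313e-27 kg·m/s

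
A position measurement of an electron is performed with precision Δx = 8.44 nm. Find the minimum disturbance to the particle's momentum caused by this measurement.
6.247 × 10^-27 kg·m/s

The uncertainty principle implies that measuring position disturbs momentum:
ΔxΔp ≥ ℏ/2

When we measure position with precision Δx, we necessarily introduce a momentum uncertainty:
Δp ≥ ℏ/(2Δx)
Δp_min = (1.055e-34 J·s) / (2 × 8.440e-09 m)
Δp_min = 6.247e-27 kg·m/s

The more precisely we measure position, the greater the momentum disturbance.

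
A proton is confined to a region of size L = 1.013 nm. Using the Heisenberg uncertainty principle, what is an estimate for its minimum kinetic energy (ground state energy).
5.055 μeV

Using the uncertainty principle to estimate ground state energy:

1. The position uncertainty is approximately the confinement size:
   Δx ≈ L = 1.013e-09 m

2. From ΔxΔp ≥ ℏ/2, the minimum momentum uncertainty is:
   Δp ≈ ℏ/(2L) = 5.205e-26 kg·m/s

3. The kinetic energy is approximately:
   KE ≈ (Δp)²/(2m) = (5.205e-26)²/(2 × 1.673e-27 kg)
   KE ≈ 8.099e-25 J = 5.055 μeV

This is an order-of-magnitude estimate of the ground state energy.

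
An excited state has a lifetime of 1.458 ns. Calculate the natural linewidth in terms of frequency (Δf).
54.580 MHz

Using the energy-time uncertainty principle and E = hf:
ΔEΔt ≥ ℏ/2
hΔf·Δt ≥ ℏ/2

The minimum frequency uncertainty is:
Δf = ℏ/(2hτ) = 1/(4πτ)
Δf = 1/(4π × 1.458e-09 s)
Δf = 5.458e+07 Hz = 54.580 MHz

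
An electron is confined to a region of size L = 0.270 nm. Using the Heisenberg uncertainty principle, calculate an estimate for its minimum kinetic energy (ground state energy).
130.658 meV

Using the uncertainty principle to estimate ground state energy:

1. The position uncertainty is approximately the confinement size:
   Δx ≈ L = 2.700e-10 m

2. From ΔxΔp ≥ ℏ/2, the minimum momentum uncertainty is:
   Δp ≈ ℏ/(2L) = 1.953e-25 kg·m/s

3. The kinetic energy is approximately:
   KE ≈ (Δp)²/(2m) = (1.953e-25)²/(2 × 9.109e-31 kg)
   KE ≈ 2.093e-20 J = 130.658 meV

This is an order-of-magnitude estimate of the ground state energy.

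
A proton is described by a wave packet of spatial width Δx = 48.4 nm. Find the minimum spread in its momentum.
1.089 × 10^-27 kg·m/s

For a wave packet, the spatial width Δx and momentum spread Δp are related by the uncertainty principle:
ΔxΔp ≥ ℏ/2

The minimum momentum spread is:
Δp_min = ℏ/(2Δx)
Δp_min = (1.055e-34 J·s) / (2 × 4.840e-08 m)
Δp_min = 1.089e-27 kg·m/s

A wave packet cannot have both a well-defined position and well-defined momentum.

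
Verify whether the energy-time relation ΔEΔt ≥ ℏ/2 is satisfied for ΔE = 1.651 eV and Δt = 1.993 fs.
Yes, it satisfies the uncertainty relation.

Calculate the product ΔEΔt:
ΔE = 1.651 eV = 2.645e-19 J
ΔEΔt = (2.645e-19 J) × (1.993e-15 s)
ΔEΔt = 5.272e-34 J·s

Compare to the minimum allowed value ℏ/2:
ℏ/2 = 5.273e-35 J·s

Since ΔEΔt = 5.272e-34 J·s ≥ 5.273e-35 J·s = ℏ/2,
this satisfies the uncertainty relation.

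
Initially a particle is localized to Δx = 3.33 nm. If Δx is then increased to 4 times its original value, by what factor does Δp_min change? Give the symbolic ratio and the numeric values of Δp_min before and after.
Original Δp_min = 1.583 × 10^-26 kg·m/s; new Δp'_min = 3.959 × 10^-27 kg·m/s; ratio Δp'_min/Δp_min = 1/4.

From the uncertainty principle ΔxΔp ≥ ℏ/2, the minimum momentum uncertainty is Δp_min = ℏ/(2Δx).

Original (Δx = 3.33 nm = 3.330e-09 m):
Δp_min = (1.055e-34 J·s)/(2 × 3.330e-09 m) = 1.583e-26 kg·m/s

When Δx → 4Δx:
Δp'_min = ℏ/(2 × 4Δx) = (1/4) × ℏ/(2Δx) = (1/4) × Δp_min
Δp'_min = 1/4 × 1.583e-26 kg·m/s = 3.959e-27 kg·m/s

Since Δp_min ∝ 1/Δx, when Δx is increased to 4 times its original value, Δp_min decreases to 1/4 of its original value.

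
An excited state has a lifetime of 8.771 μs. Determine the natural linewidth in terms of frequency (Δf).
9.073 kHz

Using the energy-time uncertainty principle and E = hf:
ΔEΔt ≥ ℏ/2
hΔf·Δt ≥ ℏ/2

The minimum frequency uncertainty is:
Δf = ℏ/(2hτ) = 1/(4πτ)
Δf = 1/(4π × 8.771e-06 s)
Δf = 9.073e+03 Hz = 9.073 kHz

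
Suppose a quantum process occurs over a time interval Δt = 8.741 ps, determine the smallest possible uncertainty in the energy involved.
37.651 μeV

Using the energy-time uncertainty principle:
ΔEΔt ≥ ℏ/2

The minimum uncertainty in energy is:
ΔE_min = ℏ/(2Δt)
ΔE_min = (1.055e-34 J·s) / (2 × 8.741e-12 s)
ΔE_min = 6.032e-24 J = 37.651 μeV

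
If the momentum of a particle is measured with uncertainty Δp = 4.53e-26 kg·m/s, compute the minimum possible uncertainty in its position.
1.164 nm

Using the Heisenberg uncertainty principle:
ΔxΔp ≥ ℏ/2

The minimum uncertainty in position is:
Δx_min = ℏ/(2Δp)
Δx_min = (1.055e-34 J·s) / (2 × 4.530e-26 kg·m/s)
Δx_min = 1.164e-09 m = 1.164 nm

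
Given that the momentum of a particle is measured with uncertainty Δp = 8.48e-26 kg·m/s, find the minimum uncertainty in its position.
621.799 pm

Using the Heisenberg uncertainty principle:
ΔxΔp ≥ ℏ/2

The minimum uncertainty in position is:
Δx_min = ℏ/(2Δp)
Δx_min = (1.055e-34 J·s) / (2 × 8.480e-26 kg·m/s)
Δx_min = 6.218e-10 m = 621.799 pm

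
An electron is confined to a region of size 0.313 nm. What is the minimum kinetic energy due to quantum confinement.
97.224 meV

Using the uncertainty principle:

1. Position uncertainty: Δx ≈ 3.130e-10 m
2. Minimum momentum uncertainty: Δp = ℏ/(2Δx) = 1.685e-25 kg·m/s
3. Minimum kinetic energy:
   KE = (Δp)²/(2m) = (1.685e-25)²/(2 × 9.109e-31 kg)
   KE = 1.558e-20 J = 97.224 meV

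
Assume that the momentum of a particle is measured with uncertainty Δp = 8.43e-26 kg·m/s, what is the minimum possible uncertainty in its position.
625.487 pm

Using the Heisenberg uncertainty principle:
ΔxΔp ≥ ℏ/2

The minimum uncertainty in position is:
Δx_min = ℏ/(2Δp)
Δx_min = (1.055e-34 J·s) / (2 × 8.430e-26 kg·m/s)
Δx_min = 6.255e-10 m = 625.487 pm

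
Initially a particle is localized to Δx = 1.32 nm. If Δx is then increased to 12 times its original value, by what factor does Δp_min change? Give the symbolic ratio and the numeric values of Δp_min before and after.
Original Δp_min = 3.995 × 10^-26 kg·m/s; new Δp'_min = 3.329 × 10^-27 kg·m/s; ratio Δp'_min/Δp_min = 1/12.

From the uncertainty principle ΔxΔp ≥ ℏ/2, the minimum momentum uncertainty is Δp_min = ℏ/(2Δx).

Original (Δx = 1.32 nm = 1.320e-09 m):
Δp_min = (1.055e-34 J·s)/(2 × 1.320e-09 m) = 3.995e-26 kg·m/s

When Δx → 12Δx:
Δp'_min = ℏ/(2 × 12Δx) = (1/12) × ℏ/(2Δx) = (1/12) × Δp_min
Δp'_min = 1/12 × 3.995e-26 kg·m/s = 3.329e-27 kg·m/s

Since Δp_min ∝ 1/Δx, when Δx is increased to 12 times its original value, Δp_min decreases to 1/12 of its original value.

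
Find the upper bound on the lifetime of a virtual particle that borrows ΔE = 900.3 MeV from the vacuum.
3.656 × 10^-25 s

Using the energy-time uncertainty principle:
ΔEΔt ≥ ℏ/2

For a virtual particle borrowing energy ΔE, the maximum lifetime is:
Δt_max = ℏ/(2ΔE)

Converting energy:
ΔE = 900.3 MeV = 1.442e-10 J

Δt_max = (1.055e-34 J·s) / (2 × 1.442e-10 J)
Δt_max = 3.656e-25 s = 3.656 × 10^-25 s

Virtual particles with higher borrowed energy exist for shorter times.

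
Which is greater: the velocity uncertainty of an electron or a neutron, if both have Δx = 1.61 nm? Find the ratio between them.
The electron has the larger minimum velocity uncertainty, by a ratio of 1838.7.

For both particles, Δp_min = ℏ/(2Δx) = 3.275e-26 kg·m/s (same for both).

The velocity uncertainty is Δv = Δp/m:
- electron: Δv = 3.275e-26 / 9.109e-31 = 3.595e+04 m/s = 35.953 km/s
- neutron: Δv = 3.275e-26 / 1.675e-27 = 1.955e+01 m/s = 19.553 m/s

Ratio: 3.595e+04 / 1.955e+01 = 1838.7

The lighter particle has larger velocity uncertainty because Δv ∝ 1/m.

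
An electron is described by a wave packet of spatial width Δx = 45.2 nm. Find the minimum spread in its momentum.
1.167 × 10^-27 kg·m/s

For a wave packet, the spatial width Δx and momentum spread Δp are related by the uncertainty principle:
ΔxΔp ≥ ℏ/2

The minimum momentum spread is:
Δp_min = ℏ/(2Δx)
Δp_min = (1.055e-34 J·s) / (2 × 4.520e-08 m)
Δp_min = 1.167e-27 kg·m/s

A wave packet cannot have both a well-defined position and well-defined momentum.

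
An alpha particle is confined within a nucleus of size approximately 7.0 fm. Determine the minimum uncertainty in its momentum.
7.533 × 10^-21 kg·m/s

Using the Heisenberg uncertainty principle:
ΔxΔp ≥ ℏ/2

With Δx ≈ L = 7.000e-15 m (the confinement size):
Δp_min = ℏ/(2Δx)
Δp_min = (1.055e-34 J·s) / (2 × 7.000e-15 m)
Δp_min = 7.533e-21 kg·m/s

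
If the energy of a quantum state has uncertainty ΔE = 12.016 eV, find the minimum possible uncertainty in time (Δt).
27.389 as

Using the energy-time uncertainty principle:
ΔEΔt ≥ ℏ/2

The minimum uncertainty in time is:
Δt_min = ℏ/(2ΔE)
Δt_min = (1.055e-34 J·s) / (2 × 1.925e-18 J)
Δt_min = 2.739e-17 s = 27.389 as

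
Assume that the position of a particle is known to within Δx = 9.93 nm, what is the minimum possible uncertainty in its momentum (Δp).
5.310 × 10^-27 kg·m/s

Using the Heisenberg uncertainty principle:
ΔxΔp ≥ ℏ/2

The minimum uncertainty in momentum is:
Δp_min = ℏ/(2Δx)
Δp_min = (1.055e-34 J·s) / (2 × 9.930e-09 m)
Δp_min = 5.310e-27 kg·m/s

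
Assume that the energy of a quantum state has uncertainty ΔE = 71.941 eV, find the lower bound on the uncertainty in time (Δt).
4.575 as

Using the energy-time uncertainty principle:
ΔEΔt ≥ ℏ/2

The minimum uncertainty in time is:
Δt_min = ℏ/(2ΔE)
Δt_min = (1.055e-34 J·s) / (2 × 1.153e-17 J)
Δt_min = 4.575e-18 s = 4.575 as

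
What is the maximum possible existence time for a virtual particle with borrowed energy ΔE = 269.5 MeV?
1.221 ys

Using the energy-time uncertainty principle:
ΔEΔt ≥ ℏ/2

For a virtual particle borrowing energy ΔE, the maximum lifetime is:
Δt_max = ℏ/(2ΔE)

Converting energy:
ΔE = 269.5 MeV = 4.318e-11 J

Δt_max = (1.055e-34 J·s) / (2 × 4.318e-11 J)
Δt_max = 1.221e-24 s = 1.221 ys

Virtual particles with higher borrowed energy exist for shorter times.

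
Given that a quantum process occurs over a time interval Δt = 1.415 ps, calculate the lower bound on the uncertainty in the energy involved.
232.584 μeV

Using the energy-time uncertainty principle:
ΔEΔt ≥ ℏ/2

The minimum uncertainty in energy is:
ΔE_min = ℏ/(2Δt)
ΔE_min = (1.055e-34 J·s) / (2 × 1.415e-12 s)
ΔE_min = 3.726e-23 J = 232.584 μeV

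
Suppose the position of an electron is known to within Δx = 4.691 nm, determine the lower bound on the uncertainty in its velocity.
12.339 km/s

Using the Heisenberg uncertainty principle and Δp = mΔv:
ΔxΔp ≥ ℏ/2
Δx(mΔv) ≥ ℏ/2

The minimum uncertainty in velocity is:
Δv_min = ℏ/(2mΔx)
Δv_min = (1.055e-34 J·s) / (2 × 9.109e-31 kg × 4.691e-09 m)
Δv_min = 1.234e+04 m/s = 12.339 km/s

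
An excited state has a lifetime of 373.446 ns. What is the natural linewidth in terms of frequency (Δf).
213.090 kHz

Using the energy-time uncertainty principle and E = hf:
ΔEΔt ≥ ℏ/2
hΔf·Δt ≥ ℏ/2

The minimum frequency uncertainty is:
Δf = ℏ/(2hτ) = 1/(4πτ)
Δf = 1/(4π × 3.734e-07 s)
Δf = 2.131e+05 Hz = 213.090 kHz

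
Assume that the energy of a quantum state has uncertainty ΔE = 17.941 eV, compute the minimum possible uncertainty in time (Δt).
18.344 as

Using the energy-time uncertainty principle:
ΔEΔt ≥ ℏ/2

The minimum uncertainty in time is:
Δt_min = ℏ/(2ΔE)
Δt_min = (1.055e-34 J·s) / (2 × 2.874e-18 J)
Δt_min = 1.834e-17 s = 18.344 as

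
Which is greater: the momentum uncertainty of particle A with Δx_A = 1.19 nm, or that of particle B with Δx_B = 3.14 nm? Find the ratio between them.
Particle A has the larger minimum momentum uncertainty, by a factor of 2.64.

For each particle, the minimum momentum uncertainty is Δp_min = ℏ/(2Δx):

Particle A: Δp_A = ℏ/(2×1.190e-09 m) = 4.431e-26 kg·m/s
Particle B: Δp_B = ℏ/(2×3.140e-09 m) = 1.679e-26 kg·m/s

Ratio: Δp_A/Δp_B = 2.64

Since Δp_min ∝ 1/Δx, the particle with smaller position uncertainty (A) has larger momentum uncertainty.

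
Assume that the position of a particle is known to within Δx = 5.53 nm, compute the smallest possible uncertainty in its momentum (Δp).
9.535 × 10^-27 kg·m/s

Using the Heisenberg uncertainty principle:
ΔxΔp ≥ ℏ/2

The minimum uncertainty in momentum is:
Δp_min = ℏ/(2Δx)
Δp_min = (1.055e-34 J·s) / (2 × 5.530e-09 m)
Δp_min = 9.535e-27 kg·m/s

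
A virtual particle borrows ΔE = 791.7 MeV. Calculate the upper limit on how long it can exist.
4.157 × 10^-25 s

Using the energy-time uncertainty principle:
ΔEΔt ≥ ℏ/2

For a virtual particle borrowing energy ΔE, the maximum lifetime is:
Δt_max = ℏ/(2ΔE)

Converting energy:
ΔE = 791.7 MeV = 1.268e-10 J

Δt_max = (1.055e-34 J·s) / (2 × 1.268e-10 J)
Δt_max = 4.157e-25 s = 4.157 × 10^-25 s

Virtual particles with higher borrowed energy exist for shorter times.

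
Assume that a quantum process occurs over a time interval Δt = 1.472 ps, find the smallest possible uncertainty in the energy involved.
223.577 μeV

Using the energy-time uncertainty principle:
ΔEΔt ≥ ℏ/2

The minimum uncertainty in energy is:
ΔE_min = ℏ/(2Δt)
ΔE_min = (1.055e-34 J·s) / (2 × 1.472e-12 s)
ΔE_min = 3.582e-23 J = 223.577 μeV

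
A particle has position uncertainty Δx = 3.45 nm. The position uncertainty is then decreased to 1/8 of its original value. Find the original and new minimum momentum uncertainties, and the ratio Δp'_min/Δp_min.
Original Δp_min = 1.528 × 10^-26 kg·m/s; new Δp'_min = 1.223 × 10^-25 kg·m/s; ratio Δp'_min/Δp_min = 8.

From the uncertainty principle ΔxΔp ≥ ℏ/2, the minimum momentum uncertainty is Δp_min = ℏ/(2Δx).

Original (Δx = 3.45 nm = 3.450e-09 m):
Δp_min = (1.055e-34 J·s)/(2 × 3.450e-09 m) = 1.528e-26 kg·m/s

When Δx → (1/8)Δx:
Δp'_min = ℏ/(2 × (1/8)Δx) = 8 × ℏ/(2Δx) = 8 × Δp_min
Δp'_min = 8 × 1.528e-26 kg·m/s = 1.223e-25 kg·m/s

Since Δp_min ∝ 1/Δx, when Δx is decreased to 1/8 of its original value, Δp_min increases to 8 times its original value.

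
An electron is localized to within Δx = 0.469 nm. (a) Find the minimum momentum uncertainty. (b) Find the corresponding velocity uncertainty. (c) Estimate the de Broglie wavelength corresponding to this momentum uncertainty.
(a) Δp_min = 1.124 × 10^-25 kg·m/s
(b) Δv_min = 123.420 km/s
(c) λ_dB = 5.894 nm

Step-by-step:

(a) From the uncertainty principle:
Δp_min = ℏ/(2Δx) = (1.055e-34 J·s)/(2 × 4.690e-10 m) = 1.124e-25 kg·m/s

(b) The velocity uncertainty:
Δv = Δp/m = (1.124e-25 kg·m/s)/(9.109e-31 kg) = 1.234e+05 m/s = 123.420 km/s

(c) The de Broglie wavelength for this momentum:
λ = h/p = (6.626e-34 J·s)/(1.124e-25 kg·m/s) = 5.894e-09 m = 5.894 nm

Note: The de Broglie wavelength is comparable to the localization size, as expected from wave-particle duality.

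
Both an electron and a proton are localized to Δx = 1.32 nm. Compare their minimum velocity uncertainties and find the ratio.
The electron has the larger minimum velocity uncertainty, by a ratio of 1836.2.

For both particles, Δp_min = ℏ/(2Δx) = 3.995e-26 kg·m/s (same for both).

The velocity uncertainty is Δv = Δp/m:
- electron: Δv = 3.995e-26 / 9.109e-31 = 4.385e+04 m/s = 43.851 km/s
- proton: Δv = 3.995e-26 / 1.673e-27 = 2.388e+01 m/s = 23.882 m/s

Ratio: 4.385e+04 / 2.388e+01 = 1836.2

The lighter particle has larger velocity uncertainty because Δv ∝ 1/m.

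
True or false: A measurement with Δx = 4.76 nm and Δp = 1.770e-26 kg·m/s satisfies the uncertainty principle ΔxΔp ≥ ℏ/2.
Yes, it satisfies the uncertainty principle.

Calculate the product ΔxΔp:
ΔxΔp = (4.760e-09 m) × (1.770e-26 kg·m/s)
ΔxΔp = 8.425e-35 J·s

Compare to the minimum allowed value ℏ/2:
ℏ/2 = 5.273e-35 J·s

Since ΔxΔp = 8.425e-35 J·s ≥ 5.273e-35 J·s = ℏ/2,
the measurement satisfies the uncertainty principle.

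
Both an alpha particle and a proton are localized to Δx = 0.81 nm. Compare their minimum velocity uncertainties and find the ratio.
The proton has the larger minimum velocity uncertainty, by a ratio of 4.0.

For both particles, Δp_min = ℏ/(2Δx) = 6.510e-26 kg·m/s (same for both).

The velocity uncertainty is Δv = Δp/m:
- alpha particle: Δv = 6.510e-26 / 6.645e-27 = 9.797e+00 m/s = 9.797 m/s
- proton: Δv = 6.510e-26 / 1.673e-27 = 3.892e+01 m/s = 38.919 m/s

Ratio: 3.892e+01 / 9.797e+00 = 4.0

The lighter particle has larger velocity uncertainty because Δv ∝ 1/m.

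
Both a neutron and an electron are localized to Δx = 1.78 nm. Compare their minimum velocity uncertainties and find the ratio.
The electron has the larger minimum velocity uncertainty, by a ratio of 1838.7.

For both particles, Δp_min = ℏ/(2Δx) = 2.962e-26 kg·m/s (same for both).

The velocity uncertainty is Δv = Δp/m:
- neutron: Δv = 2.962e-26 / 1.675e-27 = 1.769e+01 m/s = 17.686 m/s
- electron: Δv = 2.962e-26 / 9.109e-31 = 3.252e+04 m/s = 32.519 km/s

Ratio: 3.252e+04 / 1.769e+01 = 1838.7

The lighter particle has larger velocity uncertainty because Δv ∝ 1/m.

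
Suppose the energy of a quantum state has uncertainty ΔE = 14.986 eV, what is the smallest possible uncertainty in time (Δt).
21.961 as

Using the energy-time uncertainty principle:
ΔEΔt ≥ ℏ/2

The minimum uncertainty in time is:
Δt_min = ℏ/(2ΔE)
Δt_min = (1.055e-34 J·s) / (2 × 2.401e-18 J)
Δt_min = 2.196e-17 s = 21.961 as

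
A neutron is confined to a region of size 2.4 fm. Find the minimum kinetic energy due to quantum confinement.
899.360 keV

Using the uncertainty principle:

1. Position uncertainty: Δx ≈ 2.400e-15 m
2. Minimum momentum uncertainty: Δp = ℏ/(2Δx) = 2.197e-20 kg·m/s
3. Minimum kinetic energy:
   KE = (Δp)²/(2m) = (2.197e-20)²/(2 × 1.675e-27 kg)
   KE = 1.441e-13 J = 899.360 keV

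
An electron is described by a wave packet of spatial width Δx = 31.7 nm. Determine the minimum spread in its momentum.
1.663 × 10^-27 kg·m/s

For a wave packet, the spatial width Δx and momentum spread Δp are related by the uncertainty principle:
ΔxΔp ≥ ℏ/2

The minimum momentum spread is:
Δp_min = ℏ/(2Δx)
Δp_min = (1.055e-34 J·s) / (2 × 3.170e-08 m)
Δp_min = 1.663e-27 kg·m/s

A wave packet cannot have both a well-defined position and well-defined momentum.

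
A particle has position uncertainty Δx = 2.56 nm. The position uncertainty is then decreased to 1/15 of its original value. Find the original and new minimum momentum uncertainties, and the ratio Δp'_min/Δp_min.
Original Δp_min = 2.060 × 10^-26 kg·m/s; new Δp'_min = 3.090 × 10^-25 kg·m/s; ratio Δp'_min/Δp_min = 15.

From the uncertainty principle ΔxΔp ≥ ℏ/2, the minimum momentum uncertainty is Δp_min = ℏ/(2Δx).

Original (Δx = 2.56 nm = 2.560e-09 m):
Δp_min = (1.055e-34 J·s)/(2 × 2.560e-09 m) = 2.060e-26 kg·m/s

When Δx → (1/15)Δx:
Δp'_min = ℏ/(2 × (1/15)Δx) = 15 × ℏ/(2Δx) = 15 × Δp_min
Δp'_min = 15 × 2.060e-26 kg·m/s = 3.090e-25 kg·m/s

Since Δp_min ∝ 1/Δx, when Δx is decreased to 1/15 of its original value, Δp_min increases to 15 times its original value.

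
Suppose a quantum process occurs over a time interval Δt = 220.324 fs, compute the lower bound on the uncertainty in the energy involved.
1.494 meV

Using the energy-time uncertainty principle:
ΔEΔt ≥ ℏ/2

The minimum uncertainty in energy is:
ΔE_min = ℏ/(2Δt)
ΔE_min = (1.055e-34 J·s) / (2 × 2.203e-13 s)
ΔE_min = 2.393e-22 J = 1.494 meV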